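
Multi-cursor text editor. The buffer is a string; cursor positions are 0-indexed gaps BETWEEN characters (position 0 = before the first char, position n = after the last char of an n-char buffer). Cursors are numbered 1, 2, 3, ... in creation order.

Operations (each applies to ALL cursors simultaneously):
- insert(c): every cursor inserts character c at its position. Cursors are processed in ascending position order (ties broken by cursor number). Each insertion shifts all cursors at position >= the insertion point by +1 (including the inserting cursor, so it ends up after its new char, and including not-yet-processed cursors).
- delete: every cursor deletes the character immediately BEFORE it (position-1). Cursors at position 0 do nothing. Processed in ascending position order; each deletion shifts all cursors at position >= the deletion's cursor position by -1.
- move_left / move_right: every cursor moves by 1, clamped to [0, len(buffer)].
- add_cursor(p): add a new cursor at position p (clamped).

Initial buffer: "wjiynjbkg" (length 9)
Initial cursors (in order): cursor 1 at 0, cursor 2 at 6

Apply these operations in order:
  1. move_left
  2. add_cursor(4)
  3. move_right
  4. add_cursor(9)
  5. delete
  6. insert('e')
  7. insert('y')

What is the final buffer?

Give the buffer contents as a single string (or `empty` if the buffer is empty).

Answer: eyjiyeeyybkey

Derivation:
After op 1 (move_left): buffer="wjiynjbkg" (len 9), cursors c1@0 c2@5, authorship .........
After op 2 (add_cursor(4)): buffer="wjiynjbkg" (len 9), cursors c1@0 c3@4 c2@5, authorship .........
After op 3 (move_right): buffer="wjiynjbkg" (len 9), cursors c1@1 c3@5 c2@6, authorship .........
After op 4 (add_cursor(9)): buffer="wjiynjbkg" (len 9), cursors c1@1 c3@5 c2@6 c4@9, authorship .........
After op 5 (delete): buffer="jiybk" (len 5), cursors c1@0 c2@3 c3@3 c4@5, authorship .....
After op 6 (insert('e')): buffer="ejiyeebke" (len 9), cursors c1@1 c2@6 c3@6 c4@9, authorship 1...23..4
After op 7 (insert('y')): buffer="eyjiyeeyybkey" (len 13), cursors c1@2 c2@9 c3@9 c4@13, authorship 11...2323..44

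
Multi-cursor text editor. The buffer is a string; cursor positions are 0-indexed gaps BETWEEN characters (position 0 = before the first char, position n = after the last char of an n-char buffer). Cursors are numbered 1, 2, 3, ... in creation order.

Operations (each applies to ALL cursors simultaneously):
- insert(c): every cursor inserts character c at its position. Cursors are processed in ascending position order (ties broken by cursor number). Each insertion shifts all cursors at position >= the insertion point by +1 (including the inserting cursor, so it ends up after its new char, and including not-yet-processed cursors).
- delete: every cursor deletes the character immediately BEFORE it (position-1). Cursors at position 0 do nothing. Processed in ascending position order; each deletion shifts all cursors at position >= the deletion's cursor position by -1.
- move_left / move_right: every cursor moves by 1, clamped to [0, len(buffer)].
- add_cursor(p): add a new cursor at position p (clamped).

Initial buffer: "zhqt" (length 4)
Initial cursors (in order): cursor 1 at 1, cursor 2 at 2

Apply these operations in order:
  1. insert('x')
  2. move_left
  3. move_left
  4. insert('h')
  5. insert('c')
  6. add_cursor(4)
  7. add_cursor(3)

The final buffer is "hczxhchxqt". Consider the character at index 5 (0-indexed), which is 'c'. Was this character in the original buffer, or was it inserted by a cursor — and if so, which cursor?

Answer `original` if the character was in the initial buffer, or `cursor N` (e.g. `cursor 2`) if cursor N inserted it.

After op 1 (insert('x')): buffer="zxhxqt" (len 6), cursors c1@2 c2@4, authorship .1.2..
After op 2 (move_left): buffer="zxhxqt" (len 6), cursors c1@1 c2@3, authorship .1.2..
After op 3 (move_left): buffer="zxhxqt" (len 6), cursors c1@0 c2@2, authorship .1.2..
After op 4 (insert('h')): buffer="hzxhhxqt" (len 8), cursors c1@1 c2@4, authorship 1.12.2..
After op 5 (insert('c')): buffer="hczxhchxqt" (len 10), cursors c1@2 c2@6, authorship 11.122.2..
After op 6 (add_cursor(4)): buffer="hczxhchxqt" (len 10), cursors c1@2 c3@4 c2@6, authorship 11.122.2..
After op 7 (add_cursor(3)): buffer="hczxhchxqt" (len 10), cursors c1@2 c4@3 c3@4 c2@6, authorship 11.122.2..
Authorship (.=original, N=cursor N): 1 1 . 1 2 2 . 2 . .
Index 5: author = 2

Answer: cursor 2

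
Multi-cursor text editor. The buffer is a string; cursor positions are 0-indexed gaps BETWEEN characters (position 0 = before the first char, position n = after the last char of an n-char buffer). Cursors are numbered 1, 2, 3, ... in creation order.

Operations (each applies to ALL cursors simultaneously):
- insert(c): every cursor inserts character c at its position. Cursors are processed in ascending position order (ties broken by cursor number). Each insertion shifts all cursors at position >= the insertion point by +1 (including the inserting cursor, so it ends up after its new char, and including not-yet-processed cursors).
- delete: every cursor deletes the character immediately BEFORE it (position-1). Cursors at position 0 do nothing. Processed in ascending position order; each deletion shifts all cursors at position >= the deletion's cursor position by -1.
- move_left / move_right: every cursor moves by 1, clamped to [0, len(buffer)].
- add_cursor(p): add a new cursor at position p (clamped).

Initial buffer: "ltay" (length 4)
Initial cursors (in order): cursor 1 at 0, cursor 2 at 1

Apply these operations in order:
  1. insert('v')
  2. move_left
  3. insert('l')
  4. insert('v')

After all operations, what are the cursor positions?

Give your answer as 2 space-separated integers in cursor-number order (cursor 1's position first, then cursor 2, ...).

After op 1 (insert('v')): buffer="vlvtay" (len 6), cursors c1@1 c2@3, authorship 1.2...
After op 2 (move_left): buffer="vlvtay" (len 6), cursors c1@0 c2@2, authorship 1.2...
After op 3 (insert('l')): buffer="lvllvtay" (len 8), cursors c1@1 c2@4, authorship 11.22...
After op 4 (insert('v')): buffer="lvvllvvtay" (len 10), cursors c1@2 c2@6, authorship 111.222...

Answer: 2 6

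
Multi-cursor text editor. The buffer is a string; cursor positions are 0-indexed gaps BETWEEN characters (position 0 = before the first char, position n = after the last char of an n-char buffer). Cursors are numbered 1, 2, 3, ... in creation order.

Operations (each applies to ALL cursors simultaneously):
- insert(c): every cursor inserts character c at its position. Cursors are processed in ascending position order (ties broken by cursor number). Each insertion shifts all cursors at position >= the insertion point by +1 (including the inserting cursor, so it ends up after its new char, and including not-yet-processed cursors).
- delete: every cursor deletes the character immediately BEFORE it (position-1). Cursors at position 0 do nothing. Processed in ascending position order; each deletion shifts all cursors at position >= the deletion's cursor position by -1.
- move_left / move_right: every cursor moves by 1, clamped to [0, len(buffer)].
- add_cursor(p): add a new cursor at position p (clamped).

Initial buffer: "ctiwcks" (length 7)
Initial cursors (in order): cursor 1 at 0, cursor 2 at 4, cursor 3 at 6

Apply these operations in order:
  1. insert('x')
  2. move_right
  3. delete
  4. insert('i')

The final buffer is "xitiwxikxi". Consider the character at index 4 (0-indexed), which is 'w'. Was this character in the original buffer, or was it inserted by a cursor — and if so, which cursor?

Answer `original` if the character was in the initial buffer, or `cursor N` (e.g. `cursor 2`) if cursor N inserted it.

After op 1 (insert('x')): buffer="xctiwxckxs" (len 10), cursors c1@1 c2@6 c3@9, authorship 1....2..3.
After op 2 (move_right): buffer="xctiwxckxs" (len 10), cursors c1@2 c2@7 c3@10, authorship 1....2..3.
After op 3 (delete): buffer="xtiwxkx" (len 7), cursors c1@1 c2@5 c3@7, authorship 1...2.3
After op 4 (insert('i')): buffer="xitiwxikxi" (len 10), cursors c1@2 c2@7 c3@10, authorship 11...22.33
Authorship (.=original, N=cursor N): 1 1 . . . 2 2 . 3 3
Index 4: author = original

Answer: original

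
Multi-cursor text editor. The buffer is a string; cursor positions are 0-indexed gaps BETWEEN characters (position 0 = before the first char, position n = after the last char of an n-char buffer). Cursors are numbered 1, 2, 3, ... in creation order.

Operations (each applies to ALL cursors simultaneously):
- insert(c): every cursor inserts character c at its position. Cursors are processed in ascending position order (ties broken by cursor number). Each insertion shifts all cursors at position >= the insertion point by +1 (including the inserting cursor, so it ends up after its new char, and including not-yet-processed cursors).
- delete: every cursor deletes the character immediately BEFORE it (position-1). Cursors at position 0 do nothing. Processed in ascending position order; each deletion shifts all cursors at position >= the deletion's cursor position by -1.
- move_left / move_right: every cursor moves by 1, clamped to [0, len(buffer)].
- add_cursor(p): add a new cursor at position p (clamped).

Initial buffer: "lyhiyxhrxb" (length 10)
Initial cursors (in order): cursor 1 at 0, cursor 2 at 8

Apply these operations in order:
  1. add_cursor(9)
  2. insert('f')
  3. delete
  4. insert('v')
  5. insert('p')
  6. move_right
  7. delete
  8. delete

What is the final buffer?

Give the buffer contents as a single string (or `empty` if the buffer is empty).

After op 1 (add_cursor(9)): buffer="lyhiyxhrxb" (len 10), cursors c1@0 c2@8 c3@9, authorship ..........
After op 2 (insert('f')): buffer="flyhiyxhrfxfb" (len 13), cursors c1@1 c2@10 c3@12, authorship 1........2.3.
After op 3 (delete): buffer="lyhiyxhrxb" (len 10), cursors c1@0 c2@8 c3@9, authorship ..........
After op 4 (insert('v')): buffer="vlyhiyxhrvxvb" (len 13), cursors c1@1 c2@10 c3@12, authorship 1........2.3.
After op 5 (insert('p')): buffer="vplyhiyxhrvpxvpb" (len 16), cursors c1@2 c2@12 c3@15, authorship 11........22.33.
After op 6 (move_right): buffer="vplyhiyxhrvpxvpb" (len 16), cursors c1@3 c2@13 c3@16, authorship 11........22.33.
After op 7 (delete): buffer="vpyhiyxhrvpvp" (len 13), cursors c1@2 c2@11 c3@13, authorship 11.......2233
After op 8 (delete): buffer="vyhiyxhrvv" (len 10), cursors c1@1 c2@9 c3@10, authorship 1.......23

Answer: vyhiyxhrvv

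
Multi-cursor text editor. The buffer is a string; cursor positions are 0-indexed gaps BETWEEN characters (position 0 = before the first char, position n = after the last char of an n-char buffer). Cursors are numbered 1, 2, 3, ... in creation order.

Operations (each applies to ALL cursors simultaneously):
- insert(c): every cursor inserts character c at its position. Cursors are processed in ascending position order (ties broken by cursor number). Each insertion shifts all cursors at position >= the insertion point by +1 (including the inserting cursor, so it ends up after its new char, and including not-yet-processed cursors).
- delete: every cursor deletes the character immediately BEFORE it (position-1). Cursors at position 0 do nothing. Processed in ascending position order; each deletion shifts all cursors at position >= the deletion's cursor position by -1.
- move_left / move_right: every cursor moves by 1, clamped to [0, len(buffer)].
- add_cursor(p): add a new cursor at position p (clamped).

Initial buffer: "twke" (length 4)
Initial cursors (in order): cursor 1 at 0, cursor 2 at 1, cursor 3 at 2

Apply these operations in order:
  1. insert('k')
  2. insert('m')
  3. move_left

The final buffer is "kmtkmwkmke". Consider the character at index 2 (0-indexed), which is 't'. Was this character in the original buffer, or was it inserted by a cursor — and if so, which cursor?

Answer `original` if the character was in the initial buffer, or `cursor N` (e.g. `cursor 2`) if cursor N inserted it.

After op 1 (insert('k')): buffer="ktkwkke" (len 7), cursors c1@1 c2@3 c3@5, authorship 1.2.3..
After op 2 (insert('m')): buffer="kmtkmwkmke" (len 10), cursors c1@2 c2@5 c3@8, authorship 11.22.33..
After op 3 (move_left): buffer="kmtkmwkmke" (len 10), cursors c1@1 c2@4 c3@7, authorship 11.22.33..
Authorship (.=original, N=cursor N): 1 1 . 2 2 . 3 3 . .
Index 2: author = original

Answer: original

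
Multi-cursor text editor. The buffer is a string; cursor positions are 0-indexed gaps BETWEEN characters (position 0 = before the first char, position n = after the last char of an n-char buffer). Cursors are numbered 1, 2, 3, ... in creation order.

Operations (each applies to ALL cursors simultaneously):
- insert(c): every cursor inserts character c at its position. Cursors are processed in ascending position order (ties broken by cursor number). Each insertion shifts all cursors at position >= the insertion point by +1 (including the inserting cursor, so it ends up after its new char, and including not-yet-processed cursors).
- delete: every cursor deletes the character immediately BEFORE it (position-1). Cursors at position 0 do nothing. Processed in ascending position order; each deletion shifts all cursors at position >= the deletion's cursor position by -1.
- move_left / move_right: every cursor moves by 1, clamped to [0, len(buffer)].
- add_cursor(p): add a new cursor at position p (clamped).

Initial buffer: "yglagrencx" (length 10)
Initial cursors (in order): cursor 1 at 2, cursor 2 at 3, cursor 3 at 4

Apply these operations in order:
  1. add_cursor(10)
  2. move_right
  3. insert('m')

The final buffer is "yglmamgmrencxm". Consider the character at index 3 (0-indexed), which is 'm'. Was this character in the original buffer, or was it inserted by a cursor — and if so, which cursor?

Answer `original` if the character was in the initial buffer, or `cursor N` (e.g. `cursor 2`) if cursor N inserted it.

After op 1 (add_cursor(10)): buffer="yglagrencx" (len 10), cursors c1@2 c2@3 c3@4 c4@10, authorship ..........
After op 2 (move_right): buffer="yglagrencx" (len 10), cursors c1@3 c2@4 c3@5 c4@10, authorship ..........
After op 3 (insert('m')): buffer="yglmamgmrencxm" (len 14), cursors c1@4 c2@6 c3@8 c4@14, authorship ...1.2.3.....4
Authorship (.=original, N=cursor N): . . . 1 . 2 . 3 . . . . . 4
Index 3: author = 1

Answer: cursor 1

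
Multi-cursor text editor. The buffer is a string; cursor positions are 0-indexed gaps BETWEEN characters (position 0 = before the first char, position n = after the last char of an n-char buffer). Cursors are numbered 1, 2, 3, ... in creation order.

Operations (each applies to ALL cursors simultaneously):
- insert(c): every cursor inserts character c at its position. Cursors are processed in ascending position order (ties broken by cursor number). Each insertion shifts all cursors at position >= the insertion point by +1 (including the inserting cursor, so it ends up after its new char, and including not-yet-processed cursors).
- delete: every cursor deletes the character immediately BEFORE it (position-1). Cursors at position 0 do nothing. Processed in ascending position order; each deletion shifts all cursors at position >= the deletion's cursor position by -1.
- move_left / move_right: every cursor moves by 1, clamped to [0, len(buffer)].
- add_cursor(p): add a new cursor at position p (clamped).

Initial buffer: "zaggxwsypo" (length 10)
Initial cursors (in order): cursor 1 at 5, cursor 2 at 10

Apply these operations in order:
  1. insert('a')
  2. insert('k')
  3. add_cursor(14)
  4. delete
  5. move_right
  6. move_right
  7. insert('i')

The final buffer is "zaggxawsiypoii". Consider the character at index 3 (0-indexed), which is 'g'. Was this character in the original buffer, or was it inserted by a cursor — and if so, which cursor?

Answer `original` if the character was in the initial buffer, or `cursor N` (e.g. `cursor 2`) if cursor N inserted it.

After op 1 (insert('a')): buffer="zaggxawsypoa" (len 12), cursors c1@6 c2@12, authorship .....1.....2
After op 2 (insert('k')): buffer="zaggxakwsypoak" (len 14), cursors c1@7 c2@14, authorship .....11.....22
After op 3 (add_cursor(14)): buffer="zaggxakwsypoak" (len 14), cursors c1@7 c2@14 c3@14, authorship .....11.....22
After op 4 (delete): buffer="zaggxawsypo" (len 11), cursors c1@6 c2@11 c3@11, authorship .....1.....
After op 5 (move_right): buffer="zaggxawsypo" (len 11), cursors c1@7 c2@11 c3@11, authorship .....1.....
After op 6 (move_right): buffer="zaggxawsypo" (len 11), cursors c1@8 c2@11 c3@11, authorship .....1.....
After op 7 (insert('i')): buffer="zaggxawsiypoii" (len 14), cursors c1@9 c2@14 c3@14, authorship .....1..1...23
Authorship (.=original, N=cursor N): . . . . . 1 . . 1 . . . 2 3
Index 3: author = original

Answer: original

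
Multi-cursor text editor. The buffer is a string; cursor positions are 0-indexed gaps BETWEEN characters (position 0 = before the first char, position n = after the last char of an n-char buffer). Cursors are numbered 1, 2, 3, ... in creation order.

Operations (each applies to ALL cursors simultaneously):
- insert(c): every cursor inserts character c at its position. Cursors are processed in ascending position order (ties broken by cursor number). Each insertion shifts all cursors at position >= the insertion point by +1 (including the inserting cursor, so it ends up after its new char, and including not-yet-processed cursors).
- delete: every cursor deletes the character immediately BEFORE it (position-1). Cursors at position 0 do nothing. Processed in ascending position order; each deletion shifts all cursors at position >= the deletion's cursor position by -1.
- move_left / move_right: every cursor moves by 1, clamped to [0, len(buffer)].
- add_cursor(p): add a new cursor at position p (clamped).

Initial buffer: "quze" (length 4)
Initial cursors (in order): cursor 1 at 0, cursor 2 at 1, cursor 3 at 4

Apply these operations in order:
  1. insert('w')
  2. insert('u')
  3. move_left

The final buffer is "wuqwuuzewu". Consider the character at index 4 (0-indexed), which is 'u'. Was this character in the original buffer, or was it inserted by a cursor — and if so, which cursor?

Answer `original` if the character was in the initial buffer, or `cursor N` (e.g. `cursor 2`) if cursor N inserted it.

After op 1 (insert('w')): buffer="wqwuzew" (len 7), cursors c1@1 c2@3 c3@7, authorship 1.2...3
After op 2 (insert('u')): buffer="wuqwuuzewu" (len 10), cursors c1@2 c2@5 c3@10, authorship 11.22...33
After op 3 (move_left): buffer="wuqwuuzewu" (len 10), cursors c1@1 c2@4 c3@9, authorship 11.22...33
Authorship (.=original, N=cursor N): 1 1 . 2 2 . . . 3 3
Index 4: author = 2

Answer: cursor 2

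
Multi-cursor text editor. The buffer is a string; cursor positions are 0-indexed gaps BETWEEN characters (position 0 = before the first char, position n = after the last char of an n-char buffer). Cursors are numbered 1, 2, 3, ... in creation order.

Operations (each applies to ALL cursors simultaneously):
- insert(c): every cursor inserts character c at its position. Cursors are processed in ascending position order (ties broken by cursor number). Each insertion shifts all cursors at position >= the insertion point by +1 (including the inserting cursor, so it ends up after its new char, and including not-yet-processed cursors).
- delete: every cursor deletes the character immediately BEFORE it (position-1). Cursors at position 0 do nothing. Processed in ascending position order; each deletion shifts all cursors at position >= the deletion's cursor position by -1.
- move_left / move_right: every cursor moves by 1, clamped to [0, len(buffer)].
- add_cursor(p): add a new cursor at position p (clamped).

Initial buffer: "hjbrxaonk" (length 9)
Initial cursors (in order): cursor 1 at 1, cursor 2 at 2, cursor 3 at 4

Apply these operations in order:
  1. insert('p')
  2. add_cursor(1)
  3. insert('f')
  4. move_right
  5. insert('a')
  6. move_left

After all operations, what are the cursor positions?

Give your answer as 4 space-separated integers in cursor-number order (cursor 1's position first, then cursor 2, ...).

After op 1 (insert('p')): buffer="hpjpbrpxaonk" (len 12), cursors c1@2 c2@4 c3@7, authorship .1.2..3.....
After op 2 (add_cursor(1)): buffer="hpjpbrpxaonk" (len 12), cursors c4@1 c1@2 c2@4 c3@7, authorship .1.2..3.....
After op 3 (insert('f')): buffer="hfpfjpfbrpfxaonk" (len 16), cursors c4@2 c1@4 c2@7 c3@11, authorship .411.22..33.....
After op 4 (move_right): buffer="hfpfjpfbrpfxaonk" (len 16), cursors c4@3 c1@5 c2@8 c3@12, authorship .411.22..33.....
After op 5 (insert('a')): buffer="hfpafjapfbarpfxaaonk" (len 20), cursors c4@4 c1@7 c2@11 c3@16, authorship .4141.122.2.33.3....
After op 6 (move_left): buffer="hfpafjapfbarpfxaaonk" (len 20), cursors c4@3 c1@6 c2@10 c3@15, authorship .4141.122.2.33.3....

Answer: 6 10 15 3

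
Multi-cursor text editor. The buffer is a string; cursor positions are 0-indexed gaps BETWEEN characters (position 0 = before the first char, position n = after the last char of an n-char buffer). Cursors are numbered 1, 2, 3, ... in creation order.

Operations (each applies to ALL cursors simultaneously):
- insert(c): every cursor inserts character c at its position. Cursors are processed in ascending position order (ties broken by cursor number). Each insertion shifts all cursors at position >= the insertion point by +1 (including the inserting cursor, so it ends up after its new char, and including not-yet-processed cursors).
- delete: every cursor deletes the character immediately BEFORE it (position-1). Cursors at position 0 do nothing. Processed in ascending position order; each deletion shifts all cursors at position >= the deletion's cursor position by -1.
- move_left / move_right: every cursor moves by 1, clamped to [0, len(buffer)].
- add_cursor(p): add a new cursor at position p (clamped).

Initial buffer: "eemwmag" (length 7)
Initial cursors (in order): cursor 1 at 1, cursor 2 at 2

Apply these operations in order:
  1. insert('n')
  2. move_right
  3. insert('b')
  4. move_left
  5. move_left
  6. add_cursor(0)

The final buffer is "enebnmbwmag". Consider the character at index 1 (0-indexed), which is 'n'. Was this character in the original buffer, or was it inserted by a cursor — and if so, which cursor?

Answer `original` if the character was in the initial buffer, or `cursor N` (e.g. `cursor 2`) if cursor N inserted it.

Answer: cursor 1

Derivation:
After op 1 (insert('n')): buffer="enenmwmag" (len 9), cursors c1@2 c2@4, authorship .1.2.....
After op 2 (move_right): buffer="enenmwmag" (len 9), cursors c1@3 c2@5, authorship .1.2.....
After op 3 (insert('b')): buffer="enebnmbwmag" (len 11), cursors c1@4 c2@7, authorship .1.12.2....
After op 4 (move_left): buffer="enebnmbwmag" (len 11), cursors c1@3 c2@6, authorship .1.12.2....
After op 5 (move_left): buffer="enebnmbwmag" (len 11), cursors c1@2 c2@5, authorship .1.12.2....
After op 6 (add_cursor(0)): buffer="enebnmbwmag" (len 11), cursors c3@0 c1@2 c2@5, authorship .1.12.2....
Authorship (.=original, N=cursor N): . 1 . 1 2 . 2 . . . .
Index 1: author = 1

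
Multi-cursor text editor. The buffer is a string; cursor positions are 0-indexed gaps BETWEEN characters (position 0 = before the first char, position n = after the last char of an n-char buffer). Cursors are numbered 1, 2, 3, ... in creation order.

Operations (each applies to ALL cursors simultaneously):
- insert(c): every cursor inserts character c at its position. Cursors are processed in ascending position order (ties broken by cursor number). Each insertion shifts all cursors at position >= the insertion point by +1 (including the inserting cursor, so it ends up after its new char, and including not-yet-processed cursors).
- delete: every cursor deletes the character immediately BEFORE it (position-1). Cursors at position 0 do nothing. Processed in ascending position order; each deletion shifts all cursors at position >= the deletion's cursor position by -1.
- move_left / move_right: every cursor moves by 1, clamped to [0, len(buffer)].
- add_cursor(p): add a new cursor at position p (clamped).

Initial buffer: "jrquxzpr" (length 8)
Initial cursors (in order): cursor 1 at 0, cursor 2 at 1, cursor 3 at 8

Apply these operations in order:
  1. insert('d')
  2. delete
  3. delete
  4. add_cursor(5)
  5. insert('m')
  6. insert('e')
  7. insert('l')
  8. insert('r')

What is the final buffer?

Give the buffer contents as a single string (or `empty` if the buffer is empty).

After op 1 (insert('d')): buffer="djdrquxzprd" (len 11), cursors c1@1 c2@3 c3@11, authorship 1.2.......3
After op 2 (delete): buffer="jrquxzpr" (len 8), cursors c1@0 c2@1 c3@8, authorship ........
After op 3 (delete): buffer="rquxzp" (len 6), cursors c1@0 c2@0 c3@6, authorship ......
After op 4 (add_cursor(5)): buffer="rquxzp" (len 6), cursors c1@0 c2@0 c4@5 c3@6, authorship ......
After op 5 (insert('m')): buffer="mmrquxzmpm" (len 10), cursors c1@2 c2@2 c4@8 c3@10, authorship 12.....4.3
After op 6 (insert('e')): buffer="mmeerquxzmepme" (len 14), cursors c1@4 c2@4 c4@11 c3@14, authorship 1212.....44.33
After op 7 (insert('l')): buffer="mmeellrquxzmelpmel" (len 18), cursors c1@6 c2@6 c4@14 c3@18, authorship 121212.....444.333
After op 8 (insert('r')): buffer="mmeellrrrquxzmelrpmelr" (len 22), cursors c1@8 c2@8 c4@17 c3@22, authorship 12121212.....4444.3333

Answer: mmeellrrrquxzmelrpmelr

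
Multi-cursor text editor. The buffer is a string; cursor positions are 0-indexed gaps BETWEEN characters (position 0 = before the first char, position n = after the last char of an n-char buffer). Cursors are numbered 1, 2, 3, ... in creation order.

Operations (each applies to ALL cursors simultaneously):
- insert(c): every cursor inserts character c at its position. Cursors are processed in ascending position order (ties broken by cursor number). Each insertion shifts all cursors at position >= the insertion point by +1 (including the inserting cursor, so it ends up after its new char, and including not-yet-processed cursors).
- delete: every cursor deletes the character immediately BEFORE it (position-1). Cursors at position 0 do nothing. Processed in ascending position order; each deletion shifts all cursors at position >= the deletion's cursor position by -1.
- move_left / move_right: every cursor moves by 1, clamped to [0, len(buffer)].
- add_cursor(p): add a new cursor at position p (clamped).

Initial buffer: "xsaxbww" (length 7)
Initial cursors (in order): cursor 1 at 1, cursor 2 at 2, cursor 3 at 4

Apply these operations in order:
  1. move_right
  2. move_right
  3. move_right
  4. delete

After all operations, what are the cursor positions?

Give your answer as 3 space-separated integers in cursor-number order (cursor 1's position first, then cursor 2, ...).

Answer: 3 3 4

Derivation:
After op 1 (move_right): buffer="xsaxbww" (len 7), cursors c1@2 c2@3 c3@5, authorship .......
After op 2 (move_right): buffer="xsaxbww" (len 7), cursors c1@3 c2@4 c3@6, authorship .......
After op 3 (move_right): buffer="xsaxbww" (len 7), cursors c1@4 c2@5 c3@7, authorship .......
After op 4 (delete): buffer="xsaw" (len 4), cursors c1@3 c2@3 c3@4, authorship ....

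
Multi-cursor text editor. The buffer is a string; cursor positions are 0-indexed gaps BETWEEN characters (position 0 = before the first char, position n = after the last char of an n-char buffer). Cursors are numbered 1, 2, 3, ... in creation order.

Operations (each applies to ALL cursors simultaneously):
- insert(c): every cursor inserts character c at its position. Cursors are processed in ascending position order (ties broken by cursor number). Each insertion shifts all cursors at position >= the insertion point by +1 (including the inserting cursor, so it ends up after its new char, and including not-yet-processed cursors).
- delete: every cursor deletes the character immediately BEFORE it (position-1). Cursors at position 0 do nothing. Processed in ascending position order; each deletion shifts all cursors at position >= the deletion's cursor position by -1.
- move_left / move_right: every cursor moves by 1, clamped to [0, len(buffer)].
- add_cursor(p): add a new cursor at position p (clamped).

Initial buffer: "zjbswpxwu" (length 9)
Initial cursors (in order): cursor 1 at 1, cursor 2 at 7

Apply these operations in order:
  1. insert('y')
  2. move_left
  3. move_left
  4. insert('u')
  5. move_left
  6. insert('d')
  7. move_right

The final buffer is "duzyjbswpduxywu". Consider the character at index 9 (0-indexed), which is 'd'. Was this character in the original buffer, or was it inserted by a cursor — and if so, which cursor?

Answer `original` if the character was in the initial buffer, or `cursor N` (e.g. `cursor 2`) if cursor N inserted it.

After op 1 (insert('y')): buffer="zyjbswpxywu" (len 11), cursors c1@2 c2@9, authorship .1......2..
After op 2 (move_left): buffer="zyjbswpxywu" (len 11), cursors c1@1 c2@8, authorship .1......2..
After op 3 (move_left): buffer="zyjbswpxywu" (len 11), cursors c1@0 c2@7, authorship .1......2..
After op 4 (insert('u')): buffer="uzyjbswpuxywu" (len 13), cursors c1@1 c2@9, authorship 1.1.....2.2..
After op 5 (move_left): buffer="uzyjbswpuxywu" (len 13), cursors c1@0 c2@8, authorship 1.1.....2.2..
After op 6 (insert('d')): buffer="duzyjbswpduxywu" (len 15), cursors c1@1 c2@10, authorship 11.1.....22.2..
After op 7 (move_right): buffer="duzyjbswpduxywu" (len 15), cursors c1@2 c2@11, authorship 11.1.....22.2..
Authorship (.=original, N=cursor N): 1 1 . 1 . . . . . 2 2 . 2 . .
Index 9: author = 2

Answer: cursor 2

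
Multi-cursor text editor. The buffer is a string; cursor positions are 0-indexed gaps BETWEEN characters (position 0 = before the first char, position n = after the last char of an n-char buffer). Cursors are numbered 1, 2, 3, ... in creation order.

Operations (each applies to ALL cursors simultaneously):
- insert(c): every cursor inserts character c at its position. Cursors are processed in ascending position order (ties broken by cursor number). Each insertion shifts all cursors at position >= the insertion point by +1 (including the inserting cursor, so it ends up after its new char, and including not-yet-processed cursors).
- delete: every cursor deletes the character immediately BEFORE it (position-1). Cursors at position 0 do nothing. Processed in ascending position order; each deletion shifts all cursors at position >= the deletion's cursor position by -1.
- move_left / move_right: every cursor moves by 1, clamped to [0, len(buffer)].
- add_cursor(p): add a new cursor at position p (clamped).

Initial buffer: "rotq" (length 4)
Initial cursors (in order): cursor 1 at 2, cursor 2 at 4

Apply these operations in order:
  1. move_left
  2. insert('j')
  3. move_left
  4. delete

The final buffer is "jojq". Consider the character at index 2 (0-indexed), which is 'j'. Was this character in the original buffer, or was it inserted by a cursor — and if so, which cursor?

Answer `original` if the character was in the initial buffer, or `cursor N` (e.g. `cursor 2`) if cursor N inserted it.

Answer: cursor 2

Derivation:
After op 1 (move_left): buffer="rotq" (len 4), cursors c1@1 c2@3, authorship ....
After op 2 (insert('j')): buffer="rjotjq" (len 6), cursors c1@2 c2@5, authorship .1..2.
After op 3 (move_left): buffer="rjotjq" (len 6), cursors c1@1 c2@4, authorship .1..2.
After op 4 (delete): buffer="jojq" (len 4), cursors c1@0 c2@2, authorship 1.2.
Authorship (.=original, N=cursor N): 1 . 2 .
Index 2: author = 2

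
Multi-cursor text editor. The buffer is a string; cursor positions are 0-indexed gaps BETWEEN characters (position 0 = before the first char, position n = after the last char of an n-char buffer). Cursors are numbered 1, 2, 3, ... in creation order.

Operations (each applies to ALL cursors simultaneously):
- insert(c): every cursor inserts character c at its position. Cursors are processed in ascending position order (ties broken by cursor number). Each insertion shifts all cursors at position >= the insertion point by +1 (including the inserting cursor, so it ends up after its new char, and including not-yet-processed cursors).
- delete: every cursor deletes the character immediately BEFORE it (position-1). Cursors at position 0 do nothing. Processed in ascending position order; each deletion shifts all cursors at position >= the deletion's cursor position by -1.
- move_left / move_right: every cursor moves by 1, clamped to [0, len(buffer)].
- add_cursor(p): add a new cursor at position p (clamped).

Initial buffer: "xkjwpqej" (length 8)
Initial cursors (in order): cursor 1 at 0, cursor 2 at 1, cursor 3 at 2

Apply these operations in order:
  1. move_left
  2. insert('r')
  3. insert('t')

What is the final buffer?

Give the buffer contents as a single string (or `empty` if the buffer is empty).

Answer: rrttxrtkjwpqej

Derivation:
After op 1 (move_left): buffer="xkjwpqej" (len 8), cursors c1@0 c2@0 c3@1, authorship ........
After op 2 (insert('r')): buffer="rrxrkjwpqej" (len 11), cursors c1@2 c2@2 c3@4, authorship 12.3.......
After op 3 (insert('t')): buffer="rrttxrtkjwpqej" (len 14), cursors c1@4 c2@4 c3@7, authorship 1212.33.......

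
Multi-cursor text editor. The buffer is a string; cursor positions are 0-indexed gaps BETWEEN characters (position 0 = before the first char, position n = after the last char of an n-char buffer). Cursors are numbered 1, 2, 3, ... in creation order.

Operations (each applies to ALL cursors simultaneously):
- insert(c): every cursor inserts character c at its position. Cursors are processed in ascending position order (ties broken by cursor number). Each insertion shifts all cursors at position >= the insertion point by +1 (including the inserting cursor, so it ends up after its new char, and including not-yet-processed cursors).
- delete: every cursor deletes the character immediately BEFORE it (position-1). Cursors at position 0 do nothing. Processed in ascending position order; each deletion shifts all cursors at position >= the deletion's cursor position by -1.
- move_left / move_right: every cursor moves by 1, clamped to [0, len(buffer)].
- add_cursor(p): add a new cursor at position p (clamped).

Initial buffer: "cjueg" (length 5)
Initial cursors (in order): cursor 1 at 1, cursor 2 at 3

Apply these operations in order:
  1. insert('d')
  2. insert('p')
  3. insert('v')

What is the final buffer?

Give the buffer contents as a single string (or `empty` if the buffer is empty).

After op 1 (insert('d')): buffer="cdjudeg" (len 7), cursors c1@2 c2@5, authorship .1..2..
After op 2 (insert('p')): buffer="cdpjudpeg" (len 9), cursors c1@3 c2@7, authorship .11..22..
After op 3 (insert('v')): buffer="cdpvjudpveg" (len 11), cursors c1@4 c2@9, authorship .111..222..

Answer: cdpvjudpveg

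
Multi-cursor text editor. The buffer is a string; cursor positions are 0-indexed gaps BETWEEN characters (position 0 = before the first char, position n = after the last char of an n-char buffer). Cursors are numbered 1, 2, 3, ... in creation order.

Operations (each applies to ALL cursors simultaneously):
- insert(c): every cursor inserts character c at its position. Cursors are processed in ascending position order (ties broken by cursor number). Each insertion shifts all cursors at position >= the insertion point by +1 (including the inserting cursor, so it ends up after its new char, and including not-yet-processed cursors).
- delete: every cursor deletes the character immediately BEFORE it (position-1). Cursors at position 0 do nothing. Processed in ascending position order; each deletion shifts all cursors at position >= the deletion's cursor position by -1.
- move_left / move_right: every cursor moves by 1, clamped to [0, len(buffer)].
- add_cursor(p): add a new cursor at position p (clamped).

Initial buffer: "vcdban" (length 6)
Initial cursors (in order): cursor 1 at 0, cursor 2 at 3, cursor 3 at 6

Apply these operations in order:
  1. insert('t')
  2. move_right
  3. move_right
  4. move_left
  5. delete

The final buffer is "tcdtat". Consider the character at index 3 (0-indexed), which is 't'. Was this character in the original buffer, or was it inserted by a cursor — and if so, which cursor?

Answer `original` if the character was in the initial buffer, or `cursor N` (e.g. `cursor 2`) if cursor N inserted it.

Answer: cursor 2

Derivation:
After op 1 (insert('t')): buffer="tvcdtbant" (len 9), cursors c1@1 c2@5 c3@9, authorship 1...2...3
After op 2 (move_right): buffer="tvcdtbant" (len 9), cursors c1@2 c2@6 c3@9, authorship 1...2...3
After op 3 (move_right): buffer="tvcdtbant" (len 9), cursors c1@3 c2@7 c3@9, authorship 1...2...3
After op 4 (move_left): buffer="tvcdtbant" (len 9), cursors c1@2 c2@6 c3@8, authorship 1...2...3
After op 5 (delete): buffer="tcdtat" (len 6), cursors c1@1 c2@4 c3@5, authorship 1..2.3
Authorship (.=original, N=cursor N): 1 . . 2 . 3
Index 3: author = 2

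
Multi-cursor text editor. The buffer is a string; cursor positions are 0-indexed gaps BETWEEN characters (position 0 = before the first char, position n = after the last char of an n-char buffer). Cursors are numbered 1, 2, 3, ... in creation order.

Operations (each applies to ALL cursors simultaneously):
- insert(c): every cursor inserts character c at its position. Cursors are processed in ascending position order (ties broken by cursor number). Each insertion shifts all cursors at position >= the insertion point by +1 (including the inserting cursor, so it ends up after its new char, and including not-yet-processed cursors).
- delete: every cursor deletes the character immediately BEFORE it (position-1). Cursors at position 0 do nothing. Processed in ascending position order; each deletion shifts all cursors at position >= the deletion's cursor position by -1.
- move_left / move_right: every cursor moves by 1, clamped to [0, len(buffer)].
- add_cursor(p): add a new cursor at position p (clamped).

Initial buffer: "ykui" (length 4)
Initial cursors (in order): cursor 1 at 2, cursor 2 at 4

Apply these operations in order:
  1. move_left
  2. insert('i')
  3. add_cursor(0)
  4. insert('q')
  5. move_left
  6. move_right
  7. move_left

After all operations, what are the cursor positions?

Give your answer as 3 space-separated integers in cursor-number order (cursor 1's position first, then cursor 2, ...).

After op 1 (move_left): buffer="ykui" (len 4), cursors c1@1 c2@3, authorship ....
After op 2 (insert('i')): buffer="yikuii" (len 6), cursors c1@2 c2@5, authorship .1..2.
After op 3 (add_cursor(0)): buffer="yikuii" (len 6), cursors c3@0 c1@2 c2@5, authorship .1..2.
After op 4 (insert('q')): buffer="qyiqkuiqi" (len 9), cursors c3@1 c1@4 c2@8, authorship 3.11..22.
After op 5 (move_left): buffer="qyiqkuiqi" (len 9), cursors c3@0 c1@3 c2@7, authorship 3.11..22.
After op 6 (move_right): buffer="qyiqkuiqi" (len 9), cursors c3@1 c1@4 c2@8, authorship 3.11..22.
After op 7 (move_left): buffer="qyiqkuiqi" (len 9), cursors c3@0 c1@3 c2@7, authorship 3.11..22.

Answer: 3 7 0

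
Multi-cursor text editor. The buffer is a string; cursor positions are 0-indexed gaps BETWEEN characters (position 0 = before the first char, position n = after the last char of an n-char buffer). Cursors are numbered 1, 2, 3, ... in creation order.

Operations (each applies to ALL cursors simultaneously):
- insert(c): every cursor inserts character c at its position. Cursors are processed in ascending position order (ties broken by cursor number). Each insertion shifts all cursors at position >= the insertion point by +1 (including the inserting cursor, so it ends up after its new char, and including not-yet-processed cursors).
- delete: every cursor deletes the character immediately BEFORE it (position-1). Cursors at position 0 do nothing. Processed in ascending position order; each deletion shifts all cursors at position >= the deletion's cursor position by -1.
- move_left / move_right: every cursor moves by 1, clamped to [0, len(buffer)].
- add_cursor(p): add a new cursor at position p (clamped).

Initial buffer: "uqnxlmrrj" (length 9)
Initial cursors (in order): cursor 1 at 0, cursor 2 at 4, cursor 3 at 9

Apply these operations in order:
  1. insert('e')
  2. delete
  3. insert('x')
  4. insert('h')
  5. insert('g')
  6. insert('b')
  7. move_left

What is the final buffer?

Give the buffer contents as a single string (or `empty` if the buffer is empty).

Answer: xhgbuqnxxhgblmrrjxhgb

Derivation:
After op 1 (insert('e')): buffer="euqnxelmrrje" (len 12), cursors c1@1 c2@6 c3@12, authorship 1....2.....3
After op 2 (delete): buffer="uqnxlmrrj" (len 9), cursors c1@0 c2@4 c3@9, authorship .........
After op 3 (insert('x')): buffer="xuqnxxlmrrjx" (len 12), cursors c1@1 c2@6 c3@12, authorship 1....2.....3
After op 4 (insert('h')): buffer="xhuqnxxhlmrrjxh" (len 15), cursors c1@2 c2@8 c3@15, authorship 11....22.....33
After op 5 (insert('g')): buffer="xhguqnxxhglmrrjxhg" (len 18), cursors c1@3 c2@10 c3@18, authorship 111....222.....333
After op 6 (insert('b')): buffer="xhgbuqnxxhgblmrrjxhgb" (len 21), cursors c1@4 c2@12 c3@21, authorship 1111....2222.....3333
After op 7 (move_left): buffer="xhgbuqnxxhgblmrrjxhgb" (len 21), cursors c1@3 c2@11 c3@20, authorship 1111....2222.....3333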